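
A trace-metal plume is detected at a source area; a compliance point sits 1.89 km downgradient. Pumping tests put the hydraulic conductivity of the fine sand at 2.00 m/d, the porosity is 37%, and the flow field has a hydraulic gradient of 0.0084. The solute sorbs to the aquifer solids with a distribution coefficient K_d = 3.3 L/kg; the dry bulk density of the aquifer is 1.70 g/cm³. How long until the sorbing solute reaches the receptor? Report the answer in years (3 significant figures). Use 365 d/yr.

q = Ki = 2.00 × 0.0084 = 0.01680 m/d
v = Ki/n = 2.00·0.0084/0.37 = 0.04541 m/d
Retardation R = 1 + ρ_b·K_d/n = 1 + 1.70×3.3/0.37 = 16.16
Contaminant velocity v_c = v/R = 0.04541/16.16 = 0.002809 m/d
L = 1.89 km = 1890 m
t = L/v_c = 1890/0.002809 = 672800 d
   = 672800/365 = 1840 yr

1840 years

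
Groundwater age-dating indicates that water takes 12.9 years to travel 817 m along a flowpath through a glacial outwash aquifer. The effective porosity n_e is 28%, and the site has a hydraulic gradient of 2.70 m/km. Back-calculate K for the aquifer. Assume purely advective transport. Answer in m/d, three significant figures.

t = 12.9 years = 4709 d
v = L / t = 817 / 4709 = 0.1735 m/d
K = v · n / i = 0.1735 × 0.28 / 0.0027 = 18.0 m/d

18.0 m/d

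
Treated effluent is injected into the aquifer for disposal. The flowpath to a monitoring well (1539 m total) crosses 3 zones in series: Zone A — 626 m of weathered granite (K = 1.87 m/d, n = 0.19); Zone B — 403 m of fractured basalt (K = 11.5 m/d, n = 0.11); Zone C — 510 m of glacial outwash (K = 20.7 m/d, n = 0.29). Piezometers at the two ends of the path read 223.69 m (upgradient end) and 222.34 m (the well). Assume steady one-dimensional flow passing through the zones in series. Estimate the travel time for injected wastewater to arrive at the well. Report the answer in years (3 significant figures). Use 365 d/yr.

249 years

Total head drop ΔH = 223.69 − 222.34 = 1.35 m
Steady 1-D flow in series ⇒ the Darcy flux q is identical in every zone and the zone head losses add (resistances L/K in series).
Σ(L/K) = 626/1.87 + 403/11.5 + 510/20.7 = 334.8 + 35.04 + 24.64 = 394.4 d
q = ΔH / Σ(L/K) = 1.35 / 394.4 = 0.003423 m/d (same in every zone)
Zone A: v = q/n = 0.003423/0.19 = 0.01801 m/d → t_A = 626/0.01801 = 34750 d
Zone B: v = q/n = 0.003423/0.11 = 0.03111 m/d → t_B = 403/0.03111 = 12950 d
Zone C: v = q/n = 0.003423/0.29 = 0.01180 m/d → t_C = 510/0.01180 = 43210 d
Total t = 34750 + 12950 + 43210 = 90920 d
   = 90920 / 365 = 249 yr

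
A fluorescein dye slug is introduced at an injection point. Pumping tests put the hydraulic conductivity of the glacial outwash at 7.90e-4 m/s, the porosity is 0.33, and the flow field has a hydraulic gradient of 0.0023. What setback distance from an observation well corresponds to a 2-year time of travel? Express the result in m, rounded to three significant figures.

347 m

K = 7.90e-4 m/s × 86400 s/d = 68.26 m/d
Darcy flux q = K·i = 68.26 × 0.0023 = 0.1570 m/d
v_s = q/n_e = 0.1570/0.33 = 0.4757 m/d
T = 2 yr × 365 = 730 d
L = v × T = 0.4757 × 730 = 347.3 m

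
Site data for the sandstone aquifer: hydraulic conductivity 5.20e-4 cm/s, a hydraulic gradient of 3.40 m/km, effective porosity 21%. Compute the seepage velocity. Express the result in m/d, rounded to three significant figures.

0.00727 m/d

K = 5.20e-4 cm/s × 864 = 0.4493 m/d
Darcy flux q = K·i = 0.4493 × 0.0034 = 0.001528 m/d
Average linear velocity = 0.001528 / 0.21 = 0.007274 m/d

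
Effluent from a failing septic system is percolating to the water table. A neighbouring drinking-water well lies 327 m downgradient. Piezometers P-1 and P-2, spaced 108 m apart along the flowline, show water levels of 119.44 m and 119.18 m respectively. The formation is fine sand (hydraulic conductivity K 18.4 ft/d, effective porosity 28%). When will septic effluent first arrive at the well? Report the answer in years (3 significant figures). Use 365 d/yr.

18.6 years

Hydraulic gradient i = (119.44 − 119.18) / 108 = 0.26 / 108 = 0.002407
K = 18.4 ft/d × 0.3048 = 5.608 m/d
Darcy flux q = K·i = 5.608 × 0.002407 = 0.01350 m/d
Seepage velocity v = q / n = 0.01350 / 0.28 = 0.04822 m/d
t = L / v = 327 / 0.04822 = 6781 d
   = 6781 / 365 = 18.6 yr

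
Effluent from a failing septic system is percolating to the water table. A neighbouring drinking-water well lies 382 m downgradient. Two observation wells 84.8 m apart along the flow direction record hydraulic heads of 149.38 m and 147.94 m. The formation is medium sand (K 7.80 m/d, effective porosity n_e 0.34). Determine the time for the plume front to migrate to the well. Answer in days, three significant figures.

981 days

Hydraulic gradient i = (149.38 − 147.94) / 84.8 = 1.44 / 84.8 = 0.01698
Specific discharge q = 7.80 × 0.01698 = 0.1325 m/d
Seepage velocity v = q / n = 0.1325 / 0.34 = 0.3896 m/d
t = L / v = 382 / 0.3896 = 980.6 d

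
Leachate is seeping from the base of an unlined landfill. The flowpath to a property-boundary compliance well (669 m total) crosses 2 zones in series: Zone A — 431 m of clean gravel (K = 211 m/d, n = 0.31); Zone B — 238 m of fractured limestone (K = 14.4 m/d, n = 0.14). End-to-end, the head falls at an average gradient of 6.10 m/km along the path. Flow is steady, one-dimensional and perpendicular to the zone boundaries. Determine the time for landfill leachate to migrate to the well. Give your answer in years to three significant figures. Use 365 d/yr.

2.08 years

Steady 1-D flow in series ⇒ the Darcy flux q is identical in every zone and the zone head losses add (resistances L/K in series).
Σ(L/K) = 431/211 + 238/14.4 = 2.043 + 16.53 = 18.57 d
K_eq = L_total / Σ(L/K) = 669 / 18.57 = 36.03 m/d
q = K_eq · i = 36.03 × 0.0061 = 0.2198 m/d (same in every zone)
Zone A: v = q/n = 0.2198/0.31 = 0.7089 m/d → t_A = 431/0.7089 = 608.0 d
Zone B: v = q/n = 0.2198/0.14 = 1.570 m/d → t_B = 238/1.570 = 151.6 d
Total t = 608.0 + 151.6 = 759.6 d
   = 759.6 / 365 = 2.08 yr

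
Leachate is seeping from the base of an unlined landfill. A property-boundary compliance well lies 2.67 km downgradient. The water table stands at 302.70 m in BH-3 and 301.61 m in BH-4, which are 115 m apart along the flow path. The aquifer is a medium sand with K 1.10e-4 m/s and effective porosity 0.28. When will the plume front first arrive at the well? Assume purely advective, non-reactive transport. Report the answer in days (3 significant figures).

8300 days

Hydraulic gradient i = (302.70 − 301.61) / 115 = 1.09 / 115 = 0.009478
K = 1.10e-4 m/s × 86400 s/d = 9.504 m/d
Specific discharge q = 9.504 × 0.009478 = 0.09008 m/d
v = Ki/n = 9.504·0.009478/0.28 = 0.3217 m/d
L = 2.67 km = 2670 m
t = L / v = 2670 / 0.3217 = 8299 d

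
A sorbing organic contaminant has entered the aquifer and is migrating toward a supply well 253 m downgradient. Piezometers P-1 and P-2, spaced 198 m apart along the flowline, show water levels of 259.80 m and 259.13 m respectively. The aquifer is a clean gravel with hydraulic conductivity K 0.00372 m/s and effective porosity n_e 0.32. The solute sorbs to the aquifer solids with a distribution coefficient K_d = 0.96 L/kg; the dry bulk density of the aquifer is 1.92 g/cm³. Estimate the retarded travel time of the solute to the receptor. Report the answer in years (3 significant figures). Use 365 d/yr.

1.38 years

Hydraulic gradient i = (259.80 − 259.13) / 198 = 0.67 / 198 = 0.003384
K = 0.00372 m/s × 86400 s/d = 321.4 m/d
Specific discharge q = 321.4 × 0.003384 = 1.088 m/d
Seepage velocity v = q / n = 1.088 / 0.32 = 3.399 m/d
Retardation R = 1 + ρ_b·K_d/n = 1 + 1.92×0.96/0.32 = 6.760
Contaminant velocity v_c = v/R = 3.399/6.760 = 0.5028 m/d
t = L/v_c = 253/0.5028 = 503.2 d
   = 503.2/365 = 1.38 yr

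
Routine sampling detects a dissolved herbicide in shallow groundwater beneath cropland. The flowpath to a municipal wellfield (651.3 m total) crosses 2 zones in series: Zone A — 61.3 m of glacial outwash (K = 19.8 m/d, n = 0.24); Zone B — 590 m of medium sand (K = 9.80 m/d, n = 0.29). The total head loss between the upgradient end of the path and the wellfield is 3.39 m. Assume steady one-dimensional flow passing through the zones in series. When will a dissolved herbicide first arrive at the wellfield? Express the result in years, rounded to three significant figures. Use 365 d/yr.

Steady 1-D flow in series ⇒ the Darcy flux q is identical in every zone and the zone head losses add (resistances L/K in series).
Σ(L/K) = 61.3/19.8 + 590/9.80 = 3.096 + 60.20 = 63.30 d
q = ΔH / Σ(L/K) = 3.39 / 63.30 = 0.05355 m/d (same in every zone)
Zone A: v = q/n = 0.05355/0.24 = 0.2231 m/d → t_A = 61.3/0.2231 = 274.7 d
Zone B: v = q/n = 0.05355/0.29 = 0.1847 m/d → t_B = 590/0.1847 = 3195 d
Total t = 274.7 + 3195 = 3470 d
   = 3470 / 365 = 9.51 yr

9.51 years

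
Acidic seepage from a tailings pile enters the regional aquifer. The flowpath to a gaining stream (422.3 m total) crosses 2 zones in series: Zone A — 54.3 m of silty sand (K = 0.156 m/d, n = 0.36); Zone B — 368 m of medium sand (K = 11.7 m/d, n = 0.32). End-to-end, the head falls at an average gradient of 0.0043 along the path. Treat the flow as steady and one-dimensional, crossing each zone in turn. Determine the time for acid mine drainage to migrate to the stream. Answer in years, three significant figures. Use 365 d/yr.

78.6 years

Continuity: the same q passes through each zone, so ΔH = q·Σ(L_j/K_j) — the zones act as resistances in series.
Σ(L/K) = 54.3/0.156 + 368/11.7 = 348.1 + 31.45 = 379.5 d
K_eq = L_total / Σ(L/K) = 422.3 / 379.5 = 1.113 m/d
q = K_eq · i = 1.113 × 0.0043 = 0.004785 m/d (same in every zone)
Zone A: v = q/n = 0.004785/0.36 = 0.01329 m/d → t_A = 54.3/0.01329 = 4086 d
Zone B: v = q/n = 0.004785/0.32 = 0.01495 m/d → t_B = 368/0.01495 = 24610 d
Total t = 4086 + 24610 = 28700 d
   = 28700 / 365 = 78.6 yr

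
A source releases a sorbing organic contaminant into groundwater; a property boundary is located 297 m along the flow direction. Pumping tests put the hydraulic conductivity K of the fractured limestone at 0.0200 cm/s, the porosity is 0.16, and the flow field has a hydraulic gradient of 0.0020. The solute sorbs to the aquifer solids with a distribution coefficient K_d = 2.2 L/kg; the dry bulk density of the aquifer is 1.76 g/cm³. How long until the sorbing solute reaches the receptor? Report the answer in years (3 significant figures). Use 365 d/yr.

94.9 years

K = 0.0200 cm/s × 864 = 17.28 m/d
q = Ki = 17.28 × 0.0020 = 0.03456 m/d
v = Ki/n = 17.28·0.0020/0.16 = 0.2160 m/d
Retardation R = 1 + ρ_b·K_d/n = 1 + 1.76×2.2/0.16 = 25.20
Contaminant velocity v_c = v/R = 0.2160/25.20 = 0.008571 m/d
t = L/v_c = 297/0.008571 = 34650 d
   = 34650/365 = 94.9 yr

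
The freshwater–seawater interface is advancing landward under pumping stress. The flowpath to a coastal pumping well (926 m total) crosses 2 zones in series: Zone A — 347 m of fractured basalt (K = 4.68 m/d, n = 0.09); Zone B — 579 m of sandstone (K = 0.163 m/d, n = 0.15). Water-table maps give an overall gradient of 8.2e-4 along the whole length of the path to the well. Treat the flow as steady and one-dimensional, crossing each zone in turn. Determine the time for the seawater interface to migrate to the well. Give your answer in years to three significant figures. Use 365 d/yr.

1540 years

Steady 1-D flow in series ⇒ the Darcy flux q is identical in every zone and the zone head losses add (resistances L/K in series).
Σ(L/K) = 347/4.68 + 579/0.163 = 74.15 + 3552 = 3626 d
K_eq = L_total / Σ(L/K) = 926 / 3626 = 0.2554 m/d
q = K_eq · i = 0.2554 × 8.2e-4 = 2.094e-4 m/d (same in every zone)
Zone A: v = q/n = 2.094e-4/0.09 = 0.002327 m/d → t_A = 347/0.002327 = 149100 d
Zone B: v = q/n = 2.094e-4/0.15 = 0.001396 m/d → t_B = 579/0.001396 = 414800 d
Total t = 149100 + 414800 = 563900 d
   = 563900 / 365 = 1540 yr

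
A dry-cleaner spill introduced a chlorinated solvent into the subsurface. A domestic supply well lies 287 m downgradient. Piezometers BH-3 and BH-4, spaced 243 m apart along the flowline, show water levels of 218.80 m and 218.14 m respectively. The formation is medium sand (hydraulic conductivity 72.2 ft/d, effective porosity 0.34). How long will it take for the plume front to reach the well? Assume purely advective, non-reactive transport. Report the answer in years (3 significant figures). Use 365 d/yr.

4.47 years

Hydraulic gradient i = (218.80 − 218.14) / 243 = 0.66 / 243 = 0.002716
K = 72.2 ft/d × 0.3048 = 22.01 m/d
q = Ki = 22.01 × 0.002716 = 0.05977 m/d
Seepage velocity v = q / n = 0.05977 / 0.34 = 0.1758 m/d
t = L / v = 287 / 0.1758 = 1633 d
   = 1633 / 365 = 4.47 yr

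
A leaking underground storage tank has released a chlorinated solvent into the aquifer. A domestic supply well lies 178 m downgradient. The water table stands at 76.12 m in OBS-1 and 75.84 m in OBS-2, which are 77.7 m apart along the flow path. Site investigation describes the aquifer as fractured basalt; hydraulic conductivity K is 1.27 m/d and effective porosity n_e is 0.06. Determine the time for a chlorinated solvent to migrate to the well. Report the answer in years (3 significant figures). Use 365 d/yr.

6.39 years

Hydraulic gradient i = (76.12 − 75.84) / 77.7 = 0.28 / 77.7 = 0.003604
Specific discharge q = 1.27 × 0.003604 = 0.004577 m/d
Average linear velocity = 0.004577 / 0.06 = 0.07628 m/d
t = L / v = 178 / 0.07628 = 2334 d
   = 2334 / 365 = 6.39 yr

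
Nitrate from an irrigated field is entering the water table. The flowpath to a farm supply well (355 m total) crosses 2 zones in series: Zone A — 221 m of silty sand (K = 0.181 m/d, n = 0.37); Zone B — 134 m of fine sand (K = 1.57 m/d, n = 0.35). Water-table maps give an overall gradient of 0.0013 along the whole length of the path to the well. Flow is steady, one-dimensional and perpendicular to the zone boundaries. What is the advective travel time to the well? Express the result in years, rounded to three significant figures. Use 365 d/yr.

998 years

Steady 1-D flow in series ⇒ the Darcy flux q is identical in every zone and the zone head losses add (resistances L/K in series).
Σ(L/K) = 221/0.181 + 134/1.57 = 1221 + 85.35 = 1306 d
K_eq = L_total / Σ(L/K) = 355 / 1306 = 0.2718 m/d
q = K_eq · i = 0.2718 × 0.0013 = 3.533e-4 m/d (same in every zone)
Zone A: v = q/n = 3.533e-4/0.37 = 9.548e-4 m/d → t_A = 221/9.548e-4 = 231500 d
Zone B: v = q/n = 3.533e-4/0.35 = 0.001009 m/d → t_B = 134/0.001009 = 132800 d
Total t = 231500 + 132800 = 364200 d
   = 364200 / 365 = 998 yr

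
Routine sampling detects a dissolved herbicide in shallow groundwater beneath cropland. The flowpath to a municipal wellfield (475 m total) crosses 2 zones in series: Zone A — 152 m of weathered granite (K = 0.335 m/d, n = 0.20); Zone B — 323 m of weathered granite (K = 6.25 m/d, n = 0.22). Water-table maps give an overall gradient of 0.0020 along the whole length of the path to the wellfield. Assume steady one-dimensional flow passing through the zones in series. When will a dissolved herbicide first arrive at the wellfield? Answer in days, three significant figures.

54000 days

For zones in series the flux q is common to all zones; the equivalent conductivity is the harmonic (thickness-weighted) mean, K_eq = L_total / Σ(L_j/K_j).
Σ(L/K) = 152/0.335 + 323/6.25 = 453.7 + 51.68 = 505.4 d
K_eq = L_total / Σ(L/K) = 475 / 505.4 = 0.9398 m/d
q = K_eq · i = 0.9398 × 0.0020 = 0.001880 m/d (same in every zone)
Zone A: v = q/n = 0.001880/0.20 = 0.009398 m/d → t_A = 152/0.009398 = 16170 d
Zone B: v = q/n = 0.001880/0.22 = 0.008544 m/d → t_B = 323/0.008544 = 37800 d
Total t = 16170 + 37800 = 53980 d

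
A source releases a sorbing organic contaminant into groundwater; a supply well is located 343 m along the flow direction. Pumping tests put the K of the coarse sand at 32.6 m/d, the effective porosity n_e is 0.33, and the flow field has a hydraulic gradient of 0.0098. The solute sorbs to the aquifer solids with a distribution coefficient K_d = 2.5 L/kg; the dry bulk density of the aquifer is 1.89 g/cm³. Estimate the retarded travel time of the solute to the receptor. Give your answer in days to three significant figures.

5430 days

Specific discharge q = 32.6 × 0.0098 = 0.3195 m/d
v = Ki/n = 32.6·0.0098/0.33 = 0.9681 m/d
Retardation R = 1 + ρ_b·K_d/n = 1 + 1.89×2.5/0.33 = 15.32
Contaminant velocity v_c = v/R = 0.9681/15.32 = 0.06320 m/d
t = L/v_c = 343/0.06320 = 5427 d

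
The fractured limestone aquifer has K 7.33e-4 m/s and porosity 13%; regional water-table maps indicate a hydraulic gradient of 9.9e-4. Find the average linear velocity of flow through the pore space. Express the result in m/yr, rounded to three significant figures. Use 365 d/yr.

K = 7.33e-4 m/s × 86400 s/d = 63.33 m/d
Specific discharge q = 63.33 × 9.9e-4 = 0.06270 m/d
Seepage velocity v = q / n = 0.06270 / 0.13 = 0.4823 m/d
   = 0.4823 × 365 = 176 m/yr

176 m/yr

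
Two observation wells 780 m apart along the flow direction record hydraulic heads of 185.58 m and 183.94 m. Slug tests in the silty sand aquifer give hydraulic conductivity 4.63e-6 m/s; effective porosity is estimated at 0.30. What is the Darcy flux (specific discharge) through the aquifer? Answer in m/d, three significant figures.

8.41e-4 m/d

Hydraulic gradient i = (185.58 − 183.94) / 780 = 1.64 / 780 = 0.002103
K = 4.63e-6 m/s × 86400 s/d = 0.4000 m/d
Darcy flux q = K·i = 0.4000 × 0.002103 = 8.411e-4 m/d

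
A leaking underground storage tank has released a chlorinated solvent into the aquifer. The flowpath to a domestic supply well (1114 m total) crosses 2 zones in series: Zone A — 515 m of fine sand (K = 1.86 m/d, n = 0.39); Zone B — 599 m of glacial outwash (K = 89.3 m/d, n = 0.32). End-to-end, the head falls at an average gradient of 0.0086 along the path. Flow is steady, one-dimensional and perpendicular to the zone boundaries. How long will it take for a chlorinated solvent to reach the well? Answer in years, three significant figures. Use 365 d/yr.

Continuity: the same q passes through each zone, so ΔH = q·Σ(L_j/K_j) — the zones act as resistances in series.
Σ(L/K) = 515/1.86 + 599/89.3 = 276.9 + 6.708 = 283.6 d
K_eq = L_total / Σ(L/K) = 1114 / 283.6 = 3.928 m/d
q = K_eq · i = 3.928 × 0.0086 = 0.03378 m/d (same in every zone)
Zone A: v = q/n = 0.03378/0.39 = 0.08662 m/d → t_A = 515/0.08662 = 5945 d
Zone B: v = q/n = 0.03378/0.32 = 0.1056 m/d → t_B = 599/0.1056 = 5674 d
Total t = 5945 + 5674 = 11620 d
   = 11620 / 365 = 31.8 yr

31.8 years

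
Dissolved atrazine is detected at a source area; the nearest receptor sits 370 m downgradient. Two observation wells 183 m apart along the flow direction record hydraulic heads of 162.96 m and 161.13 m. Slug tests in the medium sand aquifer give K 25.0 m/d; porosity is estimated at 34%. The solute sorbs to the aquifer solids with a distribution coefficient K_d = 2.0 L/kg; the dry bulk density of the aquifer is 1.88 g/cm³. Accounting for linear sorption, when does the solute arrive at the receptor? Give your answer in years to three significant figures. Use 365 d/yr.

16.6 years

Hydraulic gradient i = (162.96 − 161.13) / 183 = 1.83 / 183 = 0.01000
Specific discharge q = 25.0 × 0.01000 = 0.2500 m/d
v = Ki/n = 25.0·0.01000/0.34 = 0.7353 m/d
Retardation R = 1 + ρ_b·K_d/n = 1 + 1.88×2.0/0.34 = 12.06
Contaminant velocity v_c = v/R = 0.7353/12.06 = 0.06098 m/d
t = L/v_c = 370/0.06098 = 6068 d
   = 6068/365 = 16.6 yr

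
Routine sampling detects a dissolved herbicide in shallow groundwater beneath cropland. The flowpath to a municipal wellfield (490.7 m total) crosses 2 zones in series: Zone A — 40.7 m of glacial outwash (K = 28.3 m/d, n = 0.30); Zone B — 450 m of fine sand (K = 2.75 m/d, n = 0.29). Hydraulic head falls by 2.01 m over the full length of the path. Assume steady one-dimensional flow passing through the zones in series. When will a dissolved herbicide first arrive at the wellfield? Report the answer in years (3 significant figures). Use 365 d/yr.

32.1 years

Continuity: the same q passes through each zone, so ΔH = q·Σ(L_j/K_j) — the zones act as resistances in series.
Σ(L/K) = 40.7/28.3 + 450/2.75 = 1.438 + 163.6 = 165.1 d
q = ΔH / Σ(L/K) = 2.01 / 165.1 = 0.01218 m/d (same in every zone)
Zone A: v = q/n = 0.01218/0.30 = 0.04059 m/d → t_A = 40.7/0.04059 = 1003 d
Zone B: v = q/n = 0.01218/0.29 = 0.04199 m/d → t_B = 450/0.04199 = 10720 d
Total t = 1003 + 10720 = 11720 d
   = 11720 / 365 = 32.1 yr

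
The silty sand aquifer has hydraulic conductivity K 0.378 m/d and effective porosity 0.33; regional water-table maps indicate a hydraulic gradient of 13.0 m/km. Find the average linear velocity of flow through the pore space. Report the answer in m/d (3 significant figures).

Specific discharge q = 0.378 × 0.013 = 0.004914 m/d
Average linear velocity = 0.004914 / 0.33 = 0.01489 m/d

0.0149 m/d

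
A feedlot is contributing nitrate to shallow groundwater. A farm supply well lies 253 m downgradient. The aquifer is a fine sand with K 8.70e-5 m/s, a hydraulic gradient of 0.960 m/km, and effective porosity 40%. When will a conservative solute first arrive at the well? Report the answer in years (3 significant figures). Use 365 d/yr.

K = 8.70e-5 m/s × 86400 s/d = 7.517 m/d
Darcy flux q = K·i = 7.517 × 9.6e-4 = 0.007216 m/d
v = Ki/n = 7.517·9.6e-4/0.40 = 0.01804 m/d
t = L / v = 253 / 0.01804 = 14020 d
   = 14020 / 365 = 38.4 yr

38.4 years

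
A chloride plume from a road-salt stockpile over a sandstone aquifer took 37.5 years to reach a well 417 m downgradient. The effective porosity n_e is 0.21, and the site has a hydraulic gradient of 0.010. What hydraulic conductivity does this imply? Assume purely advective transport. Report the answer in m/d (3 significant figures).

0.640 m/d

t = 37.5 years = 13690 d
v = L / t = 417 / 13690 = 0.03047 m/d
K = v · n / i = 0.03047 × 0.21 / 0.010 = 0.640 m/d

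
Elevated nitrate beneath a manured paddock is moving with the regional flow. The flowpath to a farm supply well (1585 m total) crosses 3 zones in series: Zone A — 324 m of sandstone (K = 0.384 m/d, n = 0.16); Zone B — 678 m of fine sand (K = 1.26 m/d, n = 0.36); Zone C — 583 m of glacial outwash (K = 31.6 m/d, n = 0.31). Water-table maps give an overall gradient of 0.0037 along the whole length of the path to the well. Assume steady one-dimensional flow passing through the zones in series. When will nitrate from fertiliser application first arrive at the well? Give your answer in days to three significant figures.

114000 days

Steady 1-D flow in series ⇒ the Darcy flux q is identical in every zone and the zone head losses add (resistances L/K in series).
Σ(L/K) = 324/0.384 + 678/1.26 + 583/31.6 = 843.8 + 538.1 + 18.45 = 1400 d
K_eq = L_total / Σ(L/K) = 1585 / 1400 = 1.132 m/d
q = K_eq · i = 1.132 × 0.0037 = 0.004188 m/d (same in every zone)
Zone A: v = q/n = 0.004188/0.16 = 0.02618 m/d → t_A = 324/0.02618 = 12380 d
Zone B: v = q/n = 0.004188/0.36 = 0.01163 m/d → t_B = 678/0.01163 = 58280 d
Zone C: v = q/n = 0.004188/0.31 = 0.01351 m/d → t_C = 583/0.01351 = 43150 d
Total t = 12380 + 58280 + 43150 = 113800 d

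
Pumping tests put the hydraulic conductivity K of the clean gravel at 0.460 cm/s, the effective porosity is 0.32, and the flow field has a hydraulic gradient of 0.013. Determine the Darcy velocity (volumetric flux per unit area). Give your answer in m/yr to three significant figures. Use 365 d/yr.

1890 m/yr

K = 0.460 cm/s × 864 = 397.4 m/d
Specific discharge q = 397.4 × 0.013 = 5.167 m/d
   = 5.167 × 365 = 1890 m/yr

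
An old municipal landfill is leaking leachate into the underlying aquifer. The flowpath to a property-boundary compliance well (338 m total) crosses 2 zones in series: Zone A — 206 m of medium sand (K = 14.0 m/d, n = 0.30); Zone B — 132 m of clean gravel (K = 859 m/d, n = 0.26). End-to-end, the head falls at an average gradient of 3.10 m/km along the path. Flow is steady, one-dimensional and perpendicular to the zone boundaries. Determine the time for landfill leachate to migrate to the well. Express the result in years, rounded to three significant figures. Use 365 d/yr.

3.74 years

Continuity: the same q passes through each zone, so ΔH = q·Σ(L_j/K_j) — the zones act as resistances in series.
Σ(L/K) = 206/14.0 + 132/859 = 14.71 + 0.1537 = 14.87 d
K_eq = L_total / Σ(L/K) = 338 / 14.87 = 22.73 m/d
q = K_eq · i = 22.73 × 0.0031 = 0.07047 m/d (same in every zone)
Zone A: v = q/n = 0.07047/0.30 = 0.2349 m/d → t_A = 206/0.2349 = 876.9 d
Zone B: v = q/n = 0.07047/0.26 = 0.2711 m/d → t_B = 132/0.2711 = 487.0 d
Total t = 876.9 + 487.0 = 1364 d
   = 1364 / 365 = 3.74 yr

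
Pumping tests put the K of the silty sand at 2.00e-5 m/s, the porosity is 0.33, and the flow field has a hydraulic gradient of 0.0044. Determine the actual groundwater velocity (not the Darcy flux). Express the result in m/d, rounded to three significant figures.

0.0230 m/d

K = 2.00e-5 m/s × 86400 s/d = 1.728 m/d
Darcy flux q = K·i = 1.728 × 0.0044 = 0.007603 m/d
v = Ki/n = 1.728·0.0044/0.33 = 0.02304 m/d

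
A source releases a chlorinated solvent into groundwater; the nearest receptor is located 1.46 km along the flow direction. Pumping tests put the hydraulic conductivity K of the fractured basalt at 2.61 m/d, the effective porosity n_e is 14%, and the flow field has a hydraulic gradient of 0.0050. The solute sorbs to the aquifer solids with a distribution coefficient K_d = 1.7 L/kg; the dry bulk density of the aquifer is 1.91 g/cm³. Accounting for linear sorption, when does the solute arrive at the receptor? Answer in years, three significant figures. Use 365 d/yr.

q = Ki = 2.61 × 0.0050 = 0.01305 m/d
v = Ki/n = 2.61·0.0050/0.14 = 0.09321 m/d
Retardation R = 1 + ρ_b·K_d/n = 1 + 1.91×1.7/0.14 = 24.19
Contaminant velocity v_c = v/R = 0.09321/24.19 = 0.003853 m/d
L = 1.46 km = 1460 m
t = L/v_c = 1460/0.003853 = 378900 d
   = 378900/365 = 1040 yr

1040 years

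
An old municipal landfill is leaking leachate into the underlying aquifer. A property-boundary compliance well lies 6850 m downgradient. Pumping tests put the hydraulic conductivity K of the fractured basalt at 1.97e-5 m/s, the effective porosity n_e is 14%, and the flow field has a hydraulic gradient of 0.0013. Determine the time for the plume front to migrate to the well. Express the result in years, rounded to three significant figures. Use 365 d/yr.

1190 years

K = 1.97e-5 m/s × 86400 s/d = 1.702 m/d
Darcy flux q = K·i = 1.702 × 0.0013 = 0.002213 m/d
Seepage velocity v = q / n = 0.002213 / 0.14 = 0.01581 m/d
t = L / v = 6850 / 0.01581 = 433400 d
   = 433400 / 365 = 1190 yr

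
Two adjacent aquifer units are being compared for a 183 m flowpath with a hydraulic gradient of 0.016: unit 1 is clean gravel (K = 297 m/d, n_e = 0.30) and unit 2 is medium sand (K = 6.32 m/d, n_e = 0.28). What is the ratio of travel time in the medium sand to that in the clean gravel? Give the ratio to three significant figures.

Unit 1 (clean gravel): v = 297×0.016/0.30 = 15.84 m/d, t = 183/15.84 = 11.55 d
Unit 2 (medium sand): v = 6.32×0.016/0.28 = 0.3611 m/d, t = 183/0.3611 = 506.7 d
t(medium sand) / t(clean gravel) = 506.7/11.55 = 43.9

43.9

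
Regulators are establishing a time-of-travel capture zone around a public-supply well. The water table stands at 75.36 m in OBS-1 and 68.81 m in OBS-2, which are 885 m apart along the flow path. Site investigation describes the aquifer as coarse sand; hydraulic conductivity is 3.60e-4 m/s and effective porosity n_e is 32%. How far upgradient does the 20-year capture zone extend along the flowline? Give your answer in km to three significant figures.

Hydraulic gradient i = (75.36 − 68.81) / 885 = 6.55 / 885 = 0.007401
K = 3.60e-4 m/s × 86400 s/d = 31.10 m/d
q = Ki = 31.10 × 0.007401 = 0.2302 m/d
Average linear velocity = 0.2302 / 0.32 = 0.7194 m/d
T = 20 yr × 365 = 7300 d
L = v × T = 0.7194 × 7300 = 5252 m
   = 5.25 km

5.25 km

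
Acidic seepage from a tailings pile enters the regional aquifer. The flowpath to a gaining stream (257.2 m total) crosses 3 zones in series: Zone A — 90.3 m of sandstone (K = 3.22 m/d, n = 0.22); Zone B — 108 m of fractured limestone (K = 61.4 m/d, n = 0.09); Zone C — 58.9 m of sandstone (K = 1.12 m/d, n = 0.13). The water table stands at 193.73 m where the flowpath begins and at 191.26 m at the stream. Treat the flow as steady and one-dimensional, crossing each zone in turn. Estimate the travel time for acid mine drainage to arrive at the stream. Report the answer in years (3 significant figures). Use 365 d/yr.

Total head drop ΔH = 193.73 − 191.26 = 2.47 m
Continuity: the same q passes through each zone, so ΔH = q·Σ(L_j/K_j) — the zones act as resistances in series.
Σ(L/K) = 90.3/3.22 + 108/61.4 + 58.9/1.12 = 28.04 + 1.759 + 52.59 = 82.39 d
q = ΔH / Σ(L/K) = 2.47 / 82.39 = 0.02998 m/d (same in every zone)
Zone A: v = q/n = 0.02998/0.22 = 0.1363 m/d → t_A = 90.3/0.1363 = 662.7 d
Zone B: v = q/n = 0.02998/0.09 = 0.3331 m/d → t_B = 108/0.3331 = 324.2 d
Zone C: v = q/n = 0.02998/0.13 = 0.2306 m/d → t_C = 58.9/0.2306 = 255.4 d
Total t = 662.7 + 324.2 + 255.4 = 1242 d
   = 1242 / 365 = 3.40 yr

3.40 years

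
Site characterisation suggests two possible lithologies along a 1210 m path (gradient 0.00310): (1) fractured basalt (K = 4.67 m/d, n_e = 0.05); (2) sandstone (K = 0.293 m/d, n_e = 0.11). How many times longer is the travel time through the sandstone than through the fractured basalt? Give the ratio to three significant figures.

Unit 1 (fractured basalt): v = 4.67×0.0031/0.05 = 0.2895 m/d, t = 1210/0.2895 = 4179 d
Unit 2 (sandstone): v = 0.293×0.0031/0.11 = 0.008257 m/d, t = 1210/0.008257 = 146500 d
t(sandstone) / t(fractured basalt) = 146500/4179 = 35.1

35.1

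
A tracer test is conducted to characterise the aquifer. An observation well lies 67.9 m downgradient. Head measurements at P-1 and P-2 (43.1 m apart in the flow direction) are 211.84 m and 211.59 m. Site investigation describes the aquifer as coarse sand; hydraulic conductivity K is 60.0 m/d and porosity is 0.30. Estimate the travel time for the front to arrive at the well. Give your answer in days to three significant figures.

Hydraulic gradient i = (211.84 − 211.59) / 43.1 = 0.25 / 43.1 = 0.005800
Specific discharge q = 60.0 × 0.005800 = 0.3480 m/d
v = Ki/n = 60.0·0.005800/0.30 = 1.160 m/d
t = L / v = 67.9 / 1.160 = 58.53 d

58.5 days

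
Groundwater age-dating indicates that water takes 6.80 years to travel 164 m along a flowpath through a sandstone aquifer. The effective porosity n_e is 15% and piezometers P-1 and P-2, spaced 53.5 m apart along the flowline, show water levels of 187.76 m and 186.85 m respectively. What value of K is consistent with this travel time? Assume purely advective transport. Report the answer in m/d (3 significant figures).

Hydraulic gradient i = (187.76 − 186.85) / 53.5 = 0.91 / 53.5 = 0.01701
t = 6.80 years = 2482 d
v = L / t = 164 / 2482 = 0.06608 m/d
K = v · n / i = 0.06608 × 0.15 / 0.01701 = 0.583 m/d

0.583 m/d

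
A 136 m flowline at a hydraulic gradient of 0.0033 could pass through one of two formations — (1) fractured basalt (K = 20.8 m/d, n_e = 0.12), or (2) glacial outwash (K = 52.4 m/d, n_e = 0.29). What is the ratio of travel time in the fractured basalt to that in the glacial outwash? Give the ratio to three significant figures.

1.04

Unit 1 (fractured basalt): v = 20.8×0.0033/0.12 = 0.5720 m/d, t = 136/0.5720 = 237.8 d
Unit 2 (glacial outwash): v = 52.4×0.0033/0.29 = 0.5963 m/d, t = 136/0.5963 = 228.1 d
t(fractured basalt) / t(glacial outwash) = 237.8/228.1 = 1.04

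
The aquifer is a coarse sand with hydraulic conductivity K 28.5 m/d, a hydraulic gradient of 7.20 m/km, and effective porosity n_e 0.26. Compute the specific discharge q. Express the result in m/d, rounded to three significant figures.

Specific discharge q = 28.5 × 0.0072 = 0.2052 m/d

0.205 m/d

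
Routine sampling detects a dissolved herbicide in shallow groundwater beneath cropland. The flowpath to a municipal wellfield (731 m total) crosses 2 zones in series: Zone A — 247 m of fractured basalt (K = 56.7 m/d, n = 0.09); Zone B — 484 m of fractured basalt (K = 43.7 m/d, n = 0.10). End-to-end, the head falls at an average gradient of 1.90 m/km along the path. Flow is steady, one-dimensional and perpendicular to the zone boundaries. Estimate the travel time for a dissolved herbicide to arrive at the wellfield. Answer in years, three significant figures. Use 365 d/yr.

For zones in series the flux q is common to all zones; the equivalent conductivity is the harmonic (thickness-weighted) mean, K_eq = L_total / Σ(L_j/K_j).
Σ(L/K) = 247/56.7 + 484/43.7 = 4.356 + 11.08 = 15.43 d
K_eq = L_total / Σ(L/K) = 731 / 15.43 = 47.37 m/d
q = K_eq · i = 47.37 × 0.0019 = 0.09000 m/d (same in every zone)
Zone A: v = q/n = 0.09000/0.09 = 1.000 m/d → t_A = 247/1.000 = 247.0 d
Zone B: v = q/n = 0.09000/0.10 = 0.9000 m/d → t_B = 484/0.9000 = 537.8 d
Total t = 247.0 + 537.8 = 784.8 d
   = 784.8 / 365 = 2.15 yr

2.15 years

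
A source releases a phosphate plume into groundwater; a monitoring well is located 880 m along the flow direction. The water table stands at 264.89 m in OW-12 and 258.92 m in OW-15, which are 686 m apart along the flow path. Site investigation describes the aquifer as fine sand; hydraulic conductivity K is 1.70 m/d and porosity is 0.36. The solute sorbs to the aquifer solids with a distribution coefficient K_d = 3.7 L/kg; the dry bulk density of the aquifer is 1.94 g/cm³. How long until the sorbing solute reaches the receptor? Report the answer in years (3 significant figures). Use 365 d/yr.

1230 years

Hydraulic gradient i = (264.89 − 258.92) / 686 = 5.97 / 686 = 0.008703
Darcy flux q = K·i = 1.70 × 0.008703 = 0.01479 m/d
v = Ki/n = 1.70·0.008703/0.36 = 0.04110 m/d
Retardation R = 1 + ρ_b·K_d/n = 1 + 1.94×3.7/0.36 = 20.94
Contaminant velocity v_c = v/R = 0.04110/20.94 = 0.001963 m/d
t = L/v_c = 880/0.001963 = 448400 d
   = 448400/365 = 1230 yr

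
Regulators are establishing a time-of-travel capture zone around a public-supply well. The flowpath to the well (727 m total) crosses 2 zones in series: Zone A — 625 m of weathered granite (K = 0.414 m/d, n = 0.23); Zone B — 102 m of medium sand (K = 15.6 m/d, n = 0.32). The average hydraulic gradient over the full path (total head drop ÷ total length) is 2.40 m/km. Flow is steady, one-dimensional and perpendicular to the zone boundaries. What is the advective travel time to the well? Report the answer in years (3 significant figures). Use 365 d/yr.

Steady 1-D flow in series ⇒ the Darcy flux q is identical in every zone and the zone head losses add (resistances L/K in series).
Σ(L/K) = 625/0.414 + 102/15.6 = 1510 + 6.538 = 1516 d
K_eq = L_total / Σ(L/K) = 727 / 1516 = 0.4795 m/d
q = K_eq · i = 0.4795 × 0.0024 = 0.001151 m/d (same in every zone)
Zone A: v = q/n = 0.001151/0.23 = 0.005003 m/d → t_A = 625/0.005003 = 124900 d
Zone B: v = q/n = 0.001151/0.32 = 0.003596 m/d → t_B = 102/0.003596 = 28360 d
Total t = 124900 + 28360 = 153300 d
   = 153300 / 365 = 420 yr

420 years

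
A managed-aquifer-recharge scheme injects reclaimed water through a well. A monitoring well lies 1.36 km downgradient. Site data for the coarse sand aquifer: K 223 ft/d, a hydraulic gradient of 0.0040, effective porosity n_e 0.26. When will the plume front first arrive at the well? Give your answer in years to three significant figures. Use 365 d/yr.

K = 223 ft/d × 0.3048 = 67.97 m/d
q = Ki = 67.97 × 0.0040 = 0.2719 m/d
Seepage velocity v = q / n = 0.2719 / 0.26 = 1.046 m/d
L = 1.36 km = 1360 m
t = L / v = 1360 / 1.046 = 1301 d
   = 1301 / 365 = 3.56 yr

3.56 years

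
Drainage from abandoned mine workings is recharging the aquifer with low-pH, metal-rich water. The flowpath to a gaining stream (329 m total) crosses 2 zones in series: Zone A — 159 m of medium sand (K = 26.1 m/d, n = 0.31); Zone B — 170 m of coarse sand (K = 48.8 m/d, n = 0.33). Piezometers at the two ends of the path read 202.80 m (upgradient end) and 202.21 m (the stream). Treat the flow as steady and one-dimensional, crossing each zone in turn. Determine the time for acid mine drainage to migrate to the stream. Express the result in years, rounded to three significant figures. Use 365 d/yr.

Total head drop ΔH = 202.80 − 202.21 = 0.59 m
Steady 1-D flow in series ⇒ the Darcy flux q is identical in every zone and the zone head losses add (resistances L/K in series).
Σ(L/K) = 159/26.1 + 170/48.8 = 6.092 + 3.484 = 9.576 d
q = ΔH / Σ(L/K) = 0.59 / 9.576 = 0.06162 m/d (same in every zone)
Zone A: v = q/n = 0.06162/0.31 = 0.1988 m/d → t_A = 159/0.1988 = 800.0 d
Zone B: v = q/n = 0.06162/0.33 = 0.1867 m/d → t_B = 170/0.1867 = 910.5 d
Total t = 800.0 + 910.5 = 1710 d
   = 1710 / 365 = 4.69 yr

4.69 years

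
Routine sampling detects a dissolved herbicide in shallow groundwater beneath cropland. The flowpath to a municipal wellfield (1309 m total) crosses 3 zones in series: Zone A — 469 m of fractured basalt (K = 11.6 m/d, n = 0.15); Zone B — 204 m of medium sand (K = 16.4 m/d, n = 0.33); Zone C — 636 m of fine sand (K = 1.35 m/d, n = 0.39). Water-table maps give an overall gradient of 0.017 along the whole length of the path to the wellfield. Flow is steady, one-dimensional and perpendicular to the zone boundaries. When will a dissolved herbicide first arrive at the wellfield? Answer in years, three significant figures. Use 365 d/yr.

Steady 1-D flow in series ⇒ the Darcy flux q is identical in every zone and the zone head losses add (resistances L/K in series).
Σ(L/K) = 469/11.6 + 204/16.4 + 636/1.35 = 40.43 + 12.44 + 471.1 = 524.0 d
K_eq = L_total / Σ(L/K) = 1309 / 524.0 = 2.498 m/d
q = K_eq · i = 2.498 × 0.017 = 0.04247 m/d (same in every zone)
Zone A: v = q/n = 0.04247/0.15 = 0.2831 m/d → t_A = 469/0.2831 = 1656 d
Zone B: v = q/n = 0.04247/0.33 = 0.1287 m/d → t_B = 204/0.1287 = 1585 d
Zone C: v = q/n = 0.04247/0.39 = 0.1089 m/d → t_C = 636/0.1089 = 5840 d
Total t = 1656 + 1585 + 5840 = 9082 d
   = 9082 / 365 = 24.9 yr

24.9 years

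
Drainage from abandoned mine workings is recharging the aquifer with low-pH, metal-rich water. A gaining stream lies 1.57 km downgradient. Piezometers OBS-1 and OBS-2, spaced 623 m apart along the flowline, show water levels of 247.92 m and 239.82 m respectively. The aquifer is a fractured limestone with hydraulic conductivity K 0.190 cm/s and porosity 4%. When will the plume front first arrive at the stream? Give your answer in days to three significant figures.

29.4 days

Hydraulic gradient i = (247.92 − 239.82) / 623 = 8.10 / 623 = 0.01300
K = 0.190 cm/s × 864 = 164.2 m/d
Specific discharge q = 164.2 × 0.01300 = 2.134 m/d
v = Ki/n = 164.2·0.01300/0.04 = 53.36 m/d
L = 1.57 km = 1570 m
t = L / v = 1570 / 53.36 = 29.42 d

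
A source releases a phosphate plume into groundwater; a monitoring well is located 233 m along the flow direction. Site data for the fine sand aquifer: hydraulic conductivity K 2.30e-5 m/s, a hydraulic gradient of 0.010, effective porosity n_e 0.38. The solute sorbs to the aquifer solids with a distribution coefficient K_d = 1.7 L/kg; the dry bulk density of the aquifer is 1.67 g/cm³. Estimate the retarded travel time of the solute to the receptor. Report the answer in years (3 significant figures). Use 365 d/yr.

K = 2.30e-5 m/s × 86400 s/d = 1.987 m/d
Darcy flux q = K·i = 1.987 × 0.010 = 0.01987 m/d
v = Ki/n = 1.987·0.010/0.38 = 0.05229 m/d
Retardation R = 1 + ρ_b·K_d/n = 1 + 1.67×1.7/0.38 = 8.471
Contaminant velocity v_c = v/R = 0.05229/8.471 = 0.006173 m/d
t = L/v_c = 233/0.006173 = 37740 d
   = 37740/365 = 103 yr

103 years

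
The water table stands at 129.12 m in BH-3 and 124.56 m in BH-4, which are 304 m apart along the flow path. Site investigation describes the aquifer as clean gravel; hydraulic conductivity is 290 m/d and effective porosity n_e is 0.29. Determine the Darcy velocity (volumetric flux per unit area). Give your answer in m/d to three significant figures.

Hydraulic gradient i = (129.12 − 124.56) / 304 = 4.56 / 304 = 0.01500
Specific discharge q = 290 × 0.01500 = 4.350 m/d

4.35 m/d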